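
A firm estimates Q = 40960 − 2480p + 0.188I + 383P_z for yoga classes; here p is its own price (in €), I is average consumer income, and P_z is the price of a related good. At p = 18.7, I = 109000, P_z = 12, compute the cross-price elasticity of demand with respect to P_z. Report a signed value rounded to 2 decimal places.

At the given values, Q = 40960 − 2480(18.7) + 0.188(109000) + 383(12) = 19672.
∂Q/∂P_z = 383.
E = (383) × (12/19672) = 0.2336…

0.23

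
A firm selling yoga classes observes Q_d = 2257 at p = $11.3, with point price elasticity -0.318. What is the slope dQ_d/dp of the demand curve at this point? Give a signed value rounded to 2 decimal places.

Ed = (dQ_d/dp)·(p/Q_d) ⇒ dQ_d/dp = Ed·Q_d/p = (-0.318)·2257/11.3 = -63.5155…

-63.52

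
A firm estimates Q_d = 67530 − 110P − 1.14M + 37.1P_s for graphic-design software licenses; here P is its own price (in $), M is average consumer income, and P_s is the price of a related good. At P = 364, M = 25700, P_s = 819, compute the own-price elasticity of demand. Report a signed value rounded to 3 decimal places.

At the given values, Q_d = 67530 − 110(364) − 1.14(25700) + 37.1(819) = 28576.9.
∂Q_d/∂P = −110.
E = (-110) × (364/28576.9) = -1.40113…

-1.401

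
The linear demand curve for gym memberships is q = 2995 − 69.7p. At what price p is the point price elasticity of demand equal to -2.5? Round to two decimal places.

30.69

Ed = −69.7p/(2995 − 69.7p). Set this equal to -2.5:
69.7p = 2.5·(2995 − 69.7p) ⇒ 69.7p(1 + 2.5) = 2.5·2995
p = 2.5·2995 / (69.7·3.5) = 30.6927…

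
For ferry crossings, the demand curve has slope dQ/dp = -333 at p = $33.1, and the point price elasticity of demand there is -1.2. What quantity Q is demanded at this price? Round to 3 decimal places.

9185.250

Ed = (dQ/dp)·(p/Q) ⇒ Q = (dQ/dp)·p/Ed = (-333)·33.1/(-1.2) = 9185.25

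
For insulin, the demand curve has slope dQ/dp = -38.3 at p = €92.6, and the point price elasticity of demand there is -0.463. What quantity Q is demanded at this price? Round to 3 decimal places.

Ed = (dQ/dp)·(p/Q) ⇒ Q = (dQ/dp)·p/Ed = (-38.3)·92.6/(-0.463) = 7660

7660.000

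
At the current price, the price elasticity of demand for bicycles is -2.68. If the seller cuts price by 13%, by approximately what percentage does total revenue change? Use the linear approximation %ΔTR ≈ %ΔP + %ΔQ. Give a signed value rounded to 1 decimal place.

%ΔQ ≈ Ed × %ΔP = (-2.68) × (-13%) = +34.8400%
%ΔTR ≈ %ΔP + %ΔQ = (-13%) + (+34.8400%) = +21.8400%

+21.8%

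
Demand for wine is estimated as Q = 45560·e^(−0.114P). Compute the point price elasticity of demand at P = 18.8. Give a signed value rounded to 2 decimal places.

dQ/dP = −0.114·Q = -609.128. At P = 18.8, Q = 5343.23.
Ed = (dQ/dP)·(P/Q) = (-609.128) × (18.8/5343.23) = -2.1432

-2.14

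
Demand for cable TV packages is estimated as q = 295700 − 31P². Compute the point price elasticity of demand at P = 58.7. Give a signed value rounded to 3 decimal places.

-1.131

dq/dP = −2·31·P = -3639.4. At P = 58.7, q = 188883.61.
Ed = (dq/dP)·(P/q) = (-3639.4) × (58.7/188883.61) = -1.13102…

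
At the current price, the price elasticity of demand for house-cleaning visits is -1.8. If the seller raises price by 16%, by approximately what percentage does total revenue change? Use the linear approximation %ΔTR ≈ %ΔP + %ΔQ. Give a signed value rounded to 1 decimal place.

-12.8%

%ΔQ ≈ Ed × %ΔP = (-1.8) × (+16%) = -28.8000%
%ΔTR ≈ %ΔP + %ΔQ = (+16%) + (-28.8000%) = -12.8000%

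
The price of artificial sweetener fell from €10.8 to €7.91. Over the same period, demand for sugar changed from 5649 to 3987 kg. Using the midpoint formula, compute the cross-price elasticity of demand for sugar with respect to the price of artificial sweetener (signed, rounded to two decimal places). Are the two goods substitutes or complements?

1.12; substitutes

%ΔQ_{sugar} = (3987 − 5649)/avg = -1662/4818 = -0.344956…
%ΔP_{artificial sweetener} = (7.91 − 10.8)/avg = -2.89/9.355 = -0.308925…
E_cross = (-1662/4818) / (-2.89/9.355) = 1.1166…
E_cross > 0 ⇒ the goods are substitutes.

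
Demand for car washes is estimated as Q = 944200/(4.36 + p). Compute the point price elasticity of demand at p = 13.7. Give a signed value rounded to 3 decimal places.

dQ/dp = −944200/(4.36 + p)² = -2894.87. At p = 13.7, Q = 52281.3.
Ed = (dQ/dp)·(p/Q) = (-2894.87) × (13.7/52281.3) = -0.75858…

-0.759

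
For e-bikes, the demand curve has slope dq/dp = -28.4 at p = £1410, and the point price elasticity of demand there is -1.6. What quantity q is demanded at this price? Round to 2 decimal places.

Ed = (dq/dp)·(p/q) ⇒ q = (dq/dp)·p/Ed = (-28.4)·1410/(-1.6) = 25027.5

25027.50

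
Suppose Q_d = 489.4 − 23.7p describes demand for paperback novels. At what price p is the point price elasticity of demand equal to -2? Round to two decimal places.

Ed = −23.7p/(489.4 − 23.7p). Set this equal to -2:
23.7p = 2·(489.4 − 23.7p) ⇒ 23.7p(1 + 2) = 2·489.4
p = 2·489.4 / (23.7·3) = 13.7665…

13.77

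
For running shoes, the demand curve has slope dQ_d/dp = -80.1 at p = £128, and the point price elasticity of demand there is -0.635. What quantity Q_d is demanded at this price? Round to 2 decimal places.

16146.14

Ed = (dQ_d/dp)·(p/Q_d) ⇒ Q_d = (dQ_d/dp)·p/Ed = (-80.1)·128/(-0.635) = 16146.1417…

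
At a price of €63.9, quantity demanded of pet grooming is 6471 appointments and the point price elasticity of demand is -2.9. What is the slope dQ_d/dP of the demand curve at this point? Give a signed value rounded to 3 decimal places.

-293.676

Ed = (dQ_d/dP)·(P/Q_d) ⇒ dQ_d/dP = Ed·Q_d/P = (-2.9)·6471/63.9 = -293.67605…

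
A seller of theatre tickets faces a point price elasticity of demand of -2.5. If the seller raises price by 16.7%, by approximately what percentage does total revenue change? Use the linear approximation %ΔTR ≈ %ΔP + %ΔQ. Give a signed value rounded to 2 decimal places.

%ΔQ ≈ Ed × %ΔP = (-2.5) × (+16.7%) = -41.7500%
%ΔTR ≈ %ΔP + %ΔQ = (+16.7%) + (-41.7500%) = -25.0500%

-25.05%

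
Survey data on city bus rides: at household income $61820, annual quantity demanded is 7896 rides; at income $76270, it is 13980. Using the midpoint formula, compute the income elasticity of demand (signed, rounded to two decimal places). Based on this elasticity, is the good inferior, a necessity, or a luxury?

2.66; luxury

%ΔQ = (13980 − 7896)/[( 7896 + 13980)/2] = 6084/10938 = 0.556226…
%ΔIncome = (76270 − 61820)/[( 61820 + 76270)/2] = 14450/69045 = 0.209283…
E_income = (6084/10938) / (14450/69045) = 2.6577…
E_income > 1 ⇒ normal good, luxury.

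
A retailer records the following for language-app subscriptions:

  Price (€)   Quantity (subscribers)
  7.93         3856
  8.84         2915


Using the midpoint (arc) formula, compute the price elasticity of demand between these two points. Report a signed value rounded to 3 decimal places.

%ΔQ = (2915 − 3856) / [(3856 + 2915)/2] = -941/3385.5 = -0.277950…
%ΔP = (8.84 − 7.93) / [(7.93 + 8.84)/2] = 0.91/8.385 = 0.108527…
Arc Ed = %ΔQ / %ΔP = (-941/3385.5) / (0.91/8.385) = -2.56111…

-2.561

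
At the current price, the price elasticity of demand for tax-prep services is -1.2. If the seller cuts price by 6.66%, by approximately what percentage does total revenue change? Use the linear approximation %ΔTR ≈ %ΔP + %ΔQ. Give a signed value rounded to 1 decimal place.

+1.3%

%ΔQ ≈ Ed × %ΔP = (-1.2) × (-6.66%) = +7.9920%
%ΔTR ≈ %ΔP + %ΔQ = (-6.66%) + (+7.9920%) = +1.3320%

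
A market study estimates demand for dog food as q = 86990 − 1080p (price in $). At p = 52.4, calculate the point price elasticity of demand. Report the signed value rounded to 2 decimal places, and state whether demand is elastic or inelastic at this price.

-1.86; elastic

dq/dp = −1080. At p = 52.4, q = 86990 − 1080(52.4) = 30398.
Ed = (dq/dp)·(p/q) = −1080 × (52.4/30398) = -1.8617…
|Ed| = 1.86 > 1, so demand is elastic.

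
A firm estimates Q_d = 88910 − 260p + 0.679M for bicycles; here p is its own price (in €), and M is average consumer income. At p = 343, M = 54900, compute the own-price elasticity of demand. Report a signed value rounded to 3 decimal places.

At the given values, Q_d = 88910 − 260(343) + 0.679(54900) = 37007.1.
∂Q_d/∂p = −260.
E = (-260) × (343/37007.1) = -2.40980…

-2.410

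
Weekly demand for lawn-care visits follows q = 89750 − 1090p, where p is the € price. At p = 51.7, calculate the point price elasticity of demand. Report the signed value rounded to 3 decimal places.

dq/dp = −1090. At p = 51.7, q = 89750 − 1090(51.7) = 33397.
Ed = (dq/dp)·(p/q) = −1090 × (51.7/33397) = -1.68736…

-1.687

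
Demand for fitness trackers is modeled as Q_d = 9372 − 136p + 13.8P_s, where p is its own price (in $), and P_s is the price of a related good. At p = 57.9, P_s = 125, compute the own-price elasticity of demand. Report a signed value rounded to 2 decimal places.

At the given values, Q_d = 9372 − 136(57.9) + 13.8(125) = 3222.6.
∂Q_d/∂p = −136.
E = (-136) × (57.9/3222.6) = -2.4434…

-2.44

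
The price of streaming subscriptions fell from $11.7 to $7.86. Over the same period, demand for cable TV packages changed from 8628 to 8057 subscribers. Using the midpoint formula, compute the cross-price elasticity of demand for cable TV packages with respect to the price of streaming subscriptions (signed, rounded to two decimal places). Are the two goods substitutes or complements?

%ΔQ_{cable TV packages} = (8057 − 8628)/avg = -571/8342.5 = -0.068444…
%ΔP_{streaming subscriptions} = (7.86 − 11.7)/avg = -3.84/9.78 = -0.392638…
E_cross = (-571/8342.5) / (-3.84/9.78) = 0.1743…
E_cross > 0 ⇒ the goods are substitutes.

0.17; substitutes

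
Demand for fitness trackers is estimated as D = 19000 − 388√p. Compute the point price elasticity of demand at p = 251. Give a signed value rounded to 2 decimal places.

-0.24

dD/dp = −388/(2√p) = -12.2452. At p = 251, D = 12852.9.
Ed = (dD/dp)·(p/D) = (-12.2452) × (251/12852.9) = -0.2391…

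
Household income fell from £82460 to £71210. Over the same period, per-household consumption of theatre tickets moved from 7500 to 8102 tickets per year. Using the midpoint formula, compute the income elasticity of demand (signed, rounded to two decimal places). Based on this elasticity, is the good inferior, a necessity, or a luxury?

-0.53; inferior

%ΔQ = (8102 − 7500)/[( 7500 + 8102)/2] = 602/7801 = 0.077169…
%ΔIncome = (71210 − 82460)/[( 82460 + 71210)/2] = -11250/76835 = -0.146417…
E_income = (602/7801) / (-11250/76835) = -0.5270…
E_income < 0 ⇒ inferior good.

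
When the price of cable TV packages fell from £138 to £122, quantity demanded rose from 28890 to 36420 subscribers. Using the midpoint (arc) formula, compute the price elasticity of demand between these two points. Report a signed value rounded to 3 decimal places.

-1.874

%ΔQ = (36420 − 28890) / [(28890 + 36420)/2] = 7530/32655 = 0.230592…
%ΔP = (122 − 138) / [(138 + 122)/2] = -16/130 = -0.123076…
Arc Ed = %ΔQ / %ΔP = (7530/32655) / (-16/130) = -1.87356…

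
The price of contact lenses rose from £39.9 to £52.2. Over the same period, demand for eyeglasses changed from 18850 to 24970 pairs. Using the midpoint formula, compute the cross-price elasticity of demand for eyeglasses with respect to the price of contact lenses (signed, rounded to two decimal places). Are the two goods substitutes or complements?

%ΔQ_{eyeglasses} = (24970 − 18850)/avg = 6120/21910 = 0.279324…
%ΔP_{contact lenses} = (52.2 − 39.9)/avg = 12.3/46.05 = 0.267100…
E_cross = (6120/21910) / (12.3/46.05) = 1.0457…
E_cross > 0 ⇒ the goods are substitutes.

1.05; substitutes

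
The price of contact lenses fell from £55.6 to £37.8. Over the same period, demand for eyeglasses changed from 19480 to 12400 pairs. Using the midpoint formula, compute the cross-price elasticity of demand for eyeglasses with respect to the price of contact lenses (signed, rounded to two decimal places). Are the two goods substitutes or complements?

%ΔQ_{eyeglasses} = (12400 − 19480)/avg = -7080/15940 = -0.444165…
%ΔP_{contact lenses} = (37.8 − 55.6)/avg = -17.8/46.7 = -0.381156…
E_cross = (-7080/15940) / (-17.8/46.7) = 1.1653…
E_cross > 0 ⇒ the goods are substitutes.

1.17; substitutes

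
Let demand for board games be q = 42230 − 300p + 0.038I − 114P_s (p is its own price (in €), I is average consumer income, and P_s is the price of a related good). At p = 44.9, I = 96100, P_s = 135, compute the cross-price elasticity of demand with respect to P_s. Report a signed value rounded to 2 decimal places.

At the given values, q = 42230 − 300(44.9) + 0.038(96100) − 114(135) = 17021.8.
∂q/∂P_s = -114.
E = (-114) × (135/17021.8) = -0.9041…

-0.90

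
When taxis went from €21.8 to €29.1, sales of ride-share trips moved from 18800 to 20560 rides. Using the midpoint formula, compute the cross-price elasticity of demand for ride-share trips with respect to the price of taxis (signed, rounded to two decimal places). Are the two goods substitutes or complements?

0.31; substitutes

%ΔQ_{ride-share trips} = (20560 − 18800)/avg = 1760/19680 = 0.089430…
%ΔP_{taxis} = (29.1 − 21.8)/avg = 7.3/25.45 = 0.286836…
E_cross = (1760/19680) / (7.3/25.45) = 0.3117…
E_cross > 0 ⇒ the goods are substitutes.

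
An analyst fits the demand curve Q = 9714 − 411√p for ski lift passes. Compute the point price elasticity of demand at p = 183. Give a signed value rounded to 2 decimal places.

-0.67

dQ/dp = −411/(2√p) = -15.191. At p = 183, Q = 4154.1.
Ed = (dQ/dp)·(p/Q) = (-15.191) × (183/4154.1) = -0.6692…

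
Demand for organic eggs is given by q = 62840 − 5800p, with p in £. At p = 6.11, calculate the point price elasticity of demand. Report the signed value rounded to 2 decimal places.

-1.29

dq/dp = −5800. At p = 6.11, q = 62840 − 5800(6.11) = 27402.
Ed = (dq/dp)·(p/q) = −5800 × (6.11/27402) = -1.2932…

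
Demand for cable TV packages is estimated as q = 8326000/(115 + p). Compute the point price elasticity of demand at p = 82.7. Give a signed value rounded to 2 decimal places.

dq/dp = −8326000/(115 + p)² = -213.021. At p = 82.7, q = 42114.3.
Ed = (dq/dp)·(p/q) = (-213.021) × (82.7/42114.3) = -0.4183…

-0.42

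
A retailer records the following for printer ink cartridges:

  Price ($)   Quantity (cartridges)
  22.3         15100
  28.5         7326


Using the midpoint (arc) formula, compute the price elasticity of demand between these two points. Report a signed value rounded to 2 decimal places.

-2.84

%ΔQ = (7326 − 15100) / [(15100 + 7326)/2] = -7774/11213 = -0.693302…
%ΔP = (28.5 − 22.3) / [(22.3 + 28.5)/2] = 6.2/25.4 = 0.244094…
Arc Ed = %ΔQ / %ΔP = (-7774/11213) / (6.2/25.4) = -2.8403…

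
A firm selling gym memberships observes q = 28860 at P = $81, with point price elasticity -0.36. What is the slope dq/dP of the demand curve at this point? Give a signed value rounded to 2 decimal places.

Ed = (dq/dP)·(P/q) ⇒ dq/dP = Ed·q/P = (-0.36)·28860/81 = -128.2666…

-128.27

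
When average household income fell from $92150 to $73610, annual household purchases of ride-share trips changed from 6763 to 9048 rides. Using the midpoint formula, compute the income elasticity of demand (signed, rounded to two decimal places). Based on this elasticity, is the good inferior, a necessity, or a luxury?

%ΔQ = (9048 − 6763)/[( 6763 + 9048)/2] = 2285/7905.5 = 0.289039…
%ΔIncome = (73610 − 92150)/[( 92150 + 73610)/2] = -18540/82880 = -0.223696…
E_income = (2285/7905.5) / (-18540/82880) = -1.2921…
E_income < 0 ⇒ inferior good.

-1.29; inferior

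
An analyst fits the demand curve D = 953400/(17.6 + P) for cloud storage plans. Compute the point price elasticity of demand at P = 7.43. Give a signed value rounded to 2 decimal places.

dD/dP = −953400/(17.6 + P)² = -1521.79. At P = 7.43, D = 38090.3.
Ed = (dD/dP)·(P/D) = (-1521.79) × (7.43/38090.3) = -0.2968…

-0.30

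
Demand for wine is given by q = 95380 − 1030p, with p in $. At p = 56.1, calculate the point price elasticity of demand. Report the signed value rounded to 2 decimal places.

dq/dp = −1030. At p = 56.1, q = 95380 − 1030(56.1) = 37597.
Ed = (dq/dp)·(p/q) = −1030 × (56.1/37597) = -1.5369…

-1.54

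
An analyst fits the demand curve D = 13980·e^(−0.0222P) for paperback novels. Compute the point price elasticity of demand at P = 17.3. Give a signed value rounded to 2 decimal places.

-0.38

dD/dP = −0.0222·D = -211.381. At P = 17.3, D = 9521.65.
Ed = (dD/dP)·(P/D) = (-211.381) × (17.3/9521.65) = -0.3840…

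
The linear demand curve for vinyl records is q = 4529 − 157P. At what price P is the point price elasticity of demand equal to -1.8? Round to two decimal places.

18.54

Ed = −157P/(4529 − 157P). Set this equal to -1.8:
157P = 1.8·(4529 − 157P) ⇒ 157P(1 + 1.8) = 1.8·4529
P = 1.8·4529 / (157·2.8) = 18.5445…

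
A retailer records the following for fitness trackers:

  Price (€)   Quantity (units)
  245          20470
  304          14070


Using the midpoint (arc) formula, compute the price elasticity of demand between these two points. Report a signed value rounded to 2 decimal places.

%ΔQ = (14070 − 20470) / [(20470 + 14070)/2] = -6400/17270 = -0.370584…
%ΔP = (304 − 245) / [(245 + 304)/2] = 59/274.5 = 0.214936…
Arc Ed = %ΔQ / %ΔP = (-6400/17270) / (59/274.5) = -1.7241…

-1.72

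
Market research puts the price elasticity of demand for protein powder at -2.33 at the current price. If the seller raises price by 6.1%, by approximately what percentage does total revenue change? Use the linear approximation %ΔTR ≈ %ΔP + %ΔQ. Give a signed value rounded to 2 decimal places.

%ΔQ ≈ Ed × %ΔP = (-2.33) × (+6.1%) = -14.2130%
%ΔTR ≈ %ΔP + %ΔQ = (+6.1%) + (-14.2130%) = -8.1130%

-8.11%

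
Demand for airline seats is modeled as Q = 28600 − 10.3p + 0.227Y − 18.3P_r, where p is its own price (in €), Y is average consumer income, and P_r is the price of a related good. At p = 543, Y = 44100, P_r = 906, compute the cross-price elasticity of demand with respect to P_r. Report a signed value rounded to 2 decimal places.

-1.01

At the given values, Q = 28600 − 10.3(543) + 0.227(44100) − 18.3(906) = 16438.
∂Q/∂P_r = -18.3.
E = (-18.3) × (906/16438) = -1.0086…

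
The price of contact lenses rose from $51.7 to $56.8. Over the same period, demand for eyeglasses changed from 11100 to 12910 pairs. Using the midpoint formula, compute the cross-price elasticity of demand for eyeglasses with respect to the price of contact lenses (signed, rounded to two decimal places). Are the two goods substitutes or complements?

%ΔQ_{eyeglasses} = (12910 − 11100)/avg = 1810/12005 = 0.150770…
%ΔP_{contact lenses} = (56.8 − 51.7)/avg = 5.1/54.25 = 0.094009…
E_cross = (1810/12005) / (5.1/54.25) = 1.6037…
E_cross > 0 ⇒ the goods are substitutes.

1.60; substitutes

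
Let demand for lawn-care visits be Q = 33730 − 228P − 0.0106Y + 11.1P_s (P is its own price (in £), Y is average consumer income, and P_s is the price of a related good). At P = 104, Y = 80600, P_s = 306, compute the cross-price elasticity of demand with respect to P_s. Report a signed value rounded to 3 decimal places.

0.270

At the given values, Q = 33730 − 228(104) − 0.0106(80600) + 11.1(306) = 12560.24.
∂Q/∂P_s = 11.1.
E = (11.1) × (306/12560.24) = 0.27042…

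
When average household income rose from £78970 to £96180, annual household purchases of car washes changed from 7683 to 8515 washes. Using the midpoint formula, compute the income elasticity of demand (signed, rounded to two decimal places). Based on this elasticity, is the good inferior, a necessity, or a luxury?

%ΔQ = (8515 − 7683)/[( 7683 + 8515)/2] = 832/8099 = 0.102728…
%ΔIncome = (96180 − 78970)/[( 78970 + 96180)/2] = 17210/87575 = 0.196517…
E_income = (832/8099) / (17210/87575) = 0.5227…
0 < E_income < 1 ⇒ normal good, necessity.

0.52; necessity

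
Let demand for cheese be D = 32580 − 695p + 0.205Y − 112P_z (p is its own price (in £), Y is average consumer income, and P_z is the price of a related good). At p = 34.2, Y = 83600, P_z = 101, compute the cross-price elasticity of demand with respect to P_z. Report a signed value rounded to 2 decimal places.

At the given values, D = 32580 − 695(34.2) + 0.205(83600) − 112(101) = 14637.
∂D/∂P_z = -112.
E = (-112) × (101/14637) = -0.7728…

-0.77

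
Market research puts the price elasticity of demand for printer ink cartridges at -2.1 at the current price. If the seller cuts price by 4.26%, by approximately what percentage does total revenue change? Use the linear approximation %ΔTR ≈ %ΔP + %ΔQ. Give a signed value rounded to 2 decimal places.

%ΔQ ≈ Ed × %ΔP = (-2.1) × (-4.26%) = +8.9460%
%ΔTR ≈ %ΔP + %ΔQ = (-4.26%) + (+8.9460%) = +4.6860%

+4.69%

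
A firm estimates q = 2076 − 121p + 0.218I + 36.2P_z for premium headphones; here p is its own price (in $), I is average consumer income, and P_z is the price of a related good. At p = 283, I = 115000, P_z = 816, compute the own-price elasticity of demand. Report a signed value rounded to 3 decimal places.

At the given values, q = 2076 − 121(283) + 0.218(115000) + 36.2(816) = 22442.2.
∂q/∂p = −121.
E = (-121) × (283/22442.2) = -1.52583…

-1.526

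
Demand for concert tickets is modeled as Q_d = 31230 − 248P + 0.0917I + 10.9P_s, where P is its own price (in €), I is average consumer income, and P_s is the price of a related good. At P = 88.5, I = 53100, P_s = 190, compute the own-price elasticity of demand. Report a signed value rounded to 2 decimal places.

-1.35

At the given values, Q_d = 31230 − 248(88.5) + 0.0917(53100) + 10.9(190) = 16222.27.
∂Q_d/∂P = −248.
E = (-248) × (88.5/16222.27) = -1.3529…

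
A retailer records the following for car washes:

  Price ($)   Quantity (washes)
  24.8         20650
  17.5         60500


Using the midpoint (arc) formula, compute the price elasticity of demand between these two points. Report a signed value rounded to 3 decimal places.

%ΔQ = (60500 − 20650) / [(20650 + 60500)/2] = 39850/40575 = 0.982131…
%ΔP = (17.5 − 24.8) / [(24.8 + 17.5)/2] = -7.3/21.15 = -0.345153…
Arc Ed = %ΔQ / %ΔP = (39850/40575) / (-7.3/21.15) = -2.84549…

-2.845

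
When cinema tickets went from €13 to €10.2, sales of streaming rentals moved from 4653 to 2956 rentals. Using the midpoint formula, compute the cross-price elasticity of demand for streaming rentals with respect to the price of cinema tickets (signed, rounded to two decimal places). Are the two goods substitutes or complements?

%ΔQ_{streaming rentals} = (2956 − 4653)/avg = -1697/3804.5 = -0.446050…
%ΔP_{cinema tickets} = (10.2 − 13)/avg = -2.8/11.6 = -0.241379…
E_cross = (-1697/3804.5) / (-2.8/11.6) = 1.8479…
E_cross > 0 ⇒ the goods are substitutes.

1.85; substitutes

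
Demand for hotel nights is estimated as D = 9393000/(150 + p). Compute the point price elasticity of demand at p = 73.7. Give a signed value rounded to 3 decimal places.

dD/dp = −9393000/(150 + p)² = -187.703. At p = 73.7, D = 41989.3.
Ed = (dD/dp)·(p/D) = (-187.703) × (73.7/41989.3) = -0.32945…

-0.329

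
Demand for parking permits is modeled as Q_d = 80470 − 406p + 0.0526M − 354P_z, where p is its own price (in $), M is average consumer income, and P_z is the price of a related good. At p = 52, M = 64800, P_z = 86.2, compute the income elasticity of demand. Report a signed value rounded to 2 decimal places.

0.11

At the given values, Q_d = 80470 − 406(52) + 0.0526(64800) − 354(86.2) = 32251.68.
∂Q_d/∂M = 0.0526.
E = (0.0526) × (64800/32251.68) = 0.1056…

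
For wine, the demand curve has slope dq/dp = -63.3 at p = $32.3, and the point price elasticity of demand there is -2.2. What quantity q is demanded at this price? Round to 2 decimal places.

929.36

Ed = (dq/dp)·(p/q) ⇒ q = (dq/dp)·p/Ed = (-63.3)·32.3/(-2.2) = 929.3590…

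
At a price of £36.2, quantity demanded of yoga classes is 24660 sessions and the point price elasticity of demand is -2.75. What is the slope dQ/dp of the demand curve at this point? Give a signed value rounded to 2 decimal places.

Ed = (dQ/dp)·(p/Q) ⇒ dQ/dp = Ed·Q/p = (-2.75)·24660/36.2 = -1873.3425…

-1873.34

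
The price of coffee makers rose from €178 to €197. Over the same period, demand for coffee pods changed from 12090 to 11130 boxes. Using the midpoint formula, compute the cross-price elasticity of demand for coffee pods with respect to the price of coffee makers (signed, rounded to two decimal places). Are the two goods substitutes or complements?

-0.82; complements

%ΔQ_{coffee pods} = (11130 − 12090)/avg = -960/11610 = -0.082687…
%ΔP_{coffee makers} = (197 − 178)/avg = 19/187.5 = 0.101333…
E_cross = (-960/11610) / (19/187.5) = -0.8159…
E_cross < 0 ⇒ the goods are complements.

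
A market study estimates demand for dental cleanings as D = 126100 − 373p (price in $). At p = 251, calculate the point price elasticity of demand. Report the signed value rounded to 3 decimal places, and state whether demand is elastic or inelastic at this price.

-2.883; elastic

dD/dp = −373. At p = 251, D = 126100 − 373(251) = 32477.
Ed = (dD/dp)·(p/D) = −373 × (251/32477) = -2.88274…
|Ed| = 2.883 > 1, so demand is elastic.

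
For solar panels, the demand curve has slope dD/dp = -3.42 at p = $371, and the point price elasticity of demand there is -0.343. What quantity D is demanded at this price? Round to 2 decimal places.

Ed = (dD/dp)·(p/D) ⇒ D = (dD/dp)·p/Ed = (-3.42)·371/(-0.343) = 3699.1836…

3699.18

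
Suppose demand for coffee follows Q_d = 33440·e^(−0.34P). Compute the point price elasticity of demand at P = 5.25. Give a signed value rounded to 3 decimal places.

-1.785

dQ_d/dP = −0.34·Q_d = -1907.79. At P = 5.25, Q_d = 5611.13.
Ed = (dQ_d/dP)·(P/Q_d) = (-1907.79) × (5.25/5611.13) = -1.785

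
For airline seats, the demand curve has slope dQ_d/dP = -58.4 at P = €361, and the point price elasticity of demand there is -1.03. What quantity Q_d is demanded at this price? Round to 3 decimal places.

20468.350

Ed = (dQ_d/dP)·(P/Q_d) ⇒ Q_d = (dQ_d/dP)·P/Ed = (-58.4)·361/(-1.03) = 20468.34951…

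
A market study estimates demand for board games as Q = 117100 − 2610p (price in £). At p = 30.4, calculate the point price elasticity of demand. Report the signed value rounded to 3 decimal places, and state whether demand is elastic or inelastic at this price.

dQ/dp = −2610. At p = 30.4, Q = 117100 − 2610(30.4) = 37756.
Ed = (dQ/dp)·(p/Q) = −2610 × (30.4/37756) = -2.10149…
|Ed| = 2.101 > 1, so demand is elastic.

-2.101; elastic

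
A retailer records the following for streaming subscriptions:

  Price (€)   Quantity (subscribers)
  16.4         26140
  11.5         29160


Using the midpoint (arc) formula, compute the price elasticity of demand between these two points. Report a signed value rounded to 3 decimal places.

-0.311

%ΔQ = (29160 − 26140) / [(26140 + 29160)/2] = 3020/27650 = 0.109222…
%ΔP = (11.5 − 16.4) / [(16.4 + 11.5)/2] = -4.9/13.95 = -0.351254…
Arc Ed = %ΔQ / %ΔP = (3020/27650) / (-4.9/13.95) = -0.31094…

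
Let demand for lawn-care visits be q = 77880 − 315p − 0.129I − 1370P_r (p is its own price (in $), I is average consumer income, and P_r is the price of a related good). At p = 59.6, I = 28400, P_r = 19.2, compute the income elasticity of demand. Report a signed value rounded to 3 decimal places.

-0.126

At the given values, q = 77880 − 315(59.6) − 0.129(28400) − 1370(19.2) = 29138.4.
∂q/∂I = -0.129.
E = (-0.129) × (28400/29138.4) = -0.12573…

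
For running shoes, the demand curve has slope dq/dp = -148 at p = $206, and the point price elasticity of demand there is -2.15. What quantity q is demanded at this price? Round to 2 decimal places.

14180.47

Ed = (dq/dp)·(p/q) ⇒ q = (dq/dp)·p/Ed = (-148)·206/(-2.15) = 14180.4651…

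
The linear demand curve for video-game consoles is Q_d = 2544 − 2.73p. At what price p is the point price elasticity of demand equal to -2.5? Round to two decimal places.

665.62

Ed = −2.73p/(2544 − 2.73p). Set this equal to -2.5:
2.73p = 2.5·(2544 − 2.73p) ⇒ 2.73p(1 + 2.5) = 2.5·2544
p = 2.5·2544 / (2.73·3.5) = 665.6200…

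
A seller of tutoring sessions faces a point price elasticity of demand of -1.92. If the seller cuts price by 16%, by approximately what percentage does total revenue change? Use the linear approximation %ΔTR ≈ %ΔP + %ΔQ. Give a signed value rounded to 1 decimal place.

+14.7%

%ΔQ ≈ Ed × %ΔP = (-1.92) × (-16%) = +30.7200%
%ΔTR ≈ %ΔP + %ΔQ = (-16%) + (+30.7200%) = +14.7200%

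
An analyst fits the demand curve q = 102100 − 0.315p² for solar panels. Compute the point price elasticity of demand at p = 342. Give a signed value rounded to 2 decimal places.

-1.13

dq/dp = −2·0.315·p = -215.46. At p = 342, q = 65256.34.
Ed = (dq/dp)·(p/q) = (-215.46) × (342/65256.34) = -1.1291…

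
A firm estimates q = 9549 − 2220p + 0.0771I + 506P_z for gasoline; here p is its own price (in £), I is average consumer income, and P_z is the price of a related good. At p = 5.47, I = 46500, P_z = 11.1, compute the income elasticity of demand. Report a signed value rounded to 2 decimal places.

0.54

At the given values, q = 9549 − 2220(5.47) + 0.0771(46500) + 506(11.1) = 6607.35.
∂q/∂I = 0.0771.
E = (0.0771) × (46500/6607.35) = 0.5426…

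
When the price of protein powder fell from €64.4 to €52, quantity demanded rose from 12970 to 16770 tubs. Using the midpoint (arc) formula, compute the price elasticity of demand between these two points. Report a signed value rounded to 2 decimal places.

%ΔQ = (16770 − 12970) / [(12970 + 16770)/2] = 3800/14870 = 0.255548…
%ΔP = (52 − 64.4) / [(64.4 + 52)/2] = -12.4/58.2 = -0.213058…
Arc Ed = %ΔQ / %ΔP = (3800/14870) / (-12.4/58.2) = -1.1994…

-1.20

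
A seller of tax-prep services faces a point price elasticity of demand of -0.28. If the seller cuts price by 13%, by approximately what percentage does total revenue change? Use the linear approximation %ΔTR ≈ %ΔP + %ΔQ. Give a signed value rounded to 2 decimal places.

%ΔQ ≈ Ed × %ΔP = (-0.28) × (-13%) = +3.6400%
%ΔTR ≈ %ΔP + %ΔQ = (-13%) + (+3.6400%) = -9.3600%

-9.36%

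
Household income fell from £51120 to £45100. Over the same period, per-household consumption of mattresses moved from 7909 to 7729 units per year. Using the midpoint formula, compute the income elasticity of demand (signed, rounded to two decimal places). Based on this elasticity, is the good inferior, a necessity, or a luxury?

0.18; necessity

%ΔQ = (7729 − 7909)/[( 7909 + 7729)/2] = -180/7819 = -0.023020…
%ΔIncome = (45100 − 51120)/[( 51120 + 45100)/2] = -6020/48110 = -0.125129…
E_income = (-180/7819) / (-6020/48110) = 0.1839…
0 < E_income < 1 ⇒ normal good, necessity.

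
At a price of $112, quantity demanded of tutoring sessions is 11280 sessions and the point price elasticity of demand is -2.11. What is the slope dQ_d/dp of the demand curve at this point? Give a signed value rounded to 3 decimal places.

-212.507

Ed = (dQ_d/dp)·(p/Q_d) ⇒ dQ_d/dp = Ed·Q_d/p = (-2.11)·11280/112 = -212.50714…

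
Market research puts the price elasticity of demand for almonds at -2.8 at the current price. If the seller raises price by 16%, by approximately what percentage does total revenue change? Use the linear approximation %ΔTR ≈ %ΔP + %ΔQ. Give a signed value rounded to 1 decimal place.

-28.8%

%ΔQ ≈ Ed × %ΔP = (-2.8) × (+16%) = -44.8000%
%ΔTR ≈ %ΔP + %ΔQ = (+16%) + (-44.8000%) = -28.8000%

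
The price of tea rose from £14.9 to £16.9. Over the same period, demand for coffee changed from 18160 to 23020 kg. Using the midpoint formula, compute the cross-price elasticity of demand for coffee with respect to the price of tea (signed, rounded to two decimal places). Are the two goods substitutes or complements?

1.88; substitutes

%ΔQ_{coffee} = (23020 − 18160)/avg = 4860/20590 = 0.236036…
%ΔP_{tea} = (16.9 − 14.9)/avg = 2/15.9 = 0.125786…
E_cross = (4860/20590) / (2/15.9) = 1.8764…
E_cross > 0 ⇒ the goods are substitutes.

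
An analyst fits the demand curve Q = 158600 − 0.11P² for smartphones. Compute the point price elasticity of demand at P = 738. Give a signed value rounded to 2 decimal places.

dQ/dP = −2·0.11·P = -162.36. At P = 738, Q = 98689.16.
Ed = (dQ/dP)·(P/Q) = (-162.36) × (738/98689.16) = -1.2141…

-1.21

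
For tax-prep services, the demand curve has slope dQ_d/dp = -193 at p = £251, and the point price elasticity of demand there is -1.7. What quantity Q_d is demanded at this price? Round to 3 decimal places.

28495.882

Ed = (dQ_d/dp)·(p/Q_d) ⇒ Q_d = (dQ_d/dp)·p/Ed = (-193)·251/(-1.7) = 28495.88235…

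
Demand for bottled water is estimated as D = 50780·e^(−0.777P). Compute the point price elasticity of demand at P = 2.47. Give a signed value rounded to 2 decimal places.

-1.92

dD/dP = −0.777·D = -5789.22. At P = 2.47, D = 7450.73.
Ed = (dD/dP)·(P/D) = (-5789.22) × (2.47/7450.73) = -1.9191…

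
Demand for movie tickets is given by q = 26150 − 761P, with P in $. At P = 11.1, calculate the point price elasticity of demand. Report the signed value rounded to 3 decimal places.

-0.477

dq/dP = −761. At P = 11.1, q = 26150 − 761(11.1) = 17702.9.
Ed = (dq/dP)·(P/q) = −761 × (11.1/17702.9) = -0.47715…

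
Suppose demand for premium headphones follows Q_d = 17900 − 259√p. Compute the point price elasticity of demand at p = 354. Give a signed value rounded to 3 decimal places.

dQ_d/dp = −259/(2√p) = -6.88285. At p = 354, Q_d = 13026.9.
Ed = (dQ_d/dp)·(p/Q_d) = (-6.88285) × (354/13026.9) = -0.18703…

-0.187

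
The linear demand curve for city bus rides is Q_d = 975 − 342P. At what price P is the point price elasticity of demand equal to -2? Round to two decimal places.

1.90

Ed = −342P/(975 − 342P). Set this equal to -2:
342P = 2·(975 − 342P) ⇒ 342P(1 + 2) = 2·975
P = 2·975 / (342·3) = 1.9005…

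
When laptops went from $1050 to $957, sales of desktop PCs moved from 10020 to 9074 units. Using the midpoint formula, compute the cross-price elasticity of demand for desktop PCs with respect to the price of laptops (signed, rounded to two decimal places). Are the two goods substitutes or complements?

%ΔQ_{desktop PCs} = (9074 − 10020)/avg = -946/9547 = -0.099088…
%ΔP_{laptops} = (957 − 1050)/avg = -93/1003.5 = -0.092675…
E_cross = (-946/9547) / (-93/1003.5) = 1.0691…
E_cross > 0 ⇒ the goods are substitutes.

1.07; substitutes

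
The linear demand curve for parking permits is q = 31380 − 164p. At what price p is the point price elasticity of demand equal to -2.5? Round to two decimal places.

Ed = −164p/(31380 − 164p). Set this equal to -2.5:
164p = 2.5·(31380 − 164p) ⇒ 164p(1 + 2.5) = 2.5·31380
p = 2.5·31380 / (164·3.5) = 136.6724…

136.67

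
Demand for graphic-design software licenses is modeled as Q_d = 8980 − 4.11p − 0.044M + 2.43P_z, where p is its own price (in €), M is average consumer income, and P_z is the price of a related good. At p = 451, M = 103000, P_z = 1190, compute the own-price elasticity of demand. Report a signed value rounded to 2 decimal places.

At the given values, Q_d = 8980 − 4.11(451) − 0.044(103000) + 2.43(1190) = 5486.09.
∂Q_d/∂p = −4.11.
E = (-4.11) × (451/5486.09) = -0.3378…

-0.34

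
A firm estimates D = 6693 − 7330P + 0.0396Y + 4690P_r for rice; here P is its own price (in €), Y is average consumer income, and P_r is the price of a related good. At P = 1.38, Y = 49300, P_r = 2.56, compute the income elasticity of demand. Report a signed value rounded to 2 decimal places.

0.19

At the given values, D = 6693 − 7330(1.38) + 0.0396(49300) + 4690(2.56) = 10536.28.
∂D/∂Y = 0.0396.
E = (0.0396) × (49300/10536.28) = 0.1852…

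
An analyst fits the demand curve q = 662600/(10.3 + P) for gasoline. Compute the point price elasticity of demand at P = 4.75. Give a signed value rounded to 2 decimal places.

dq/dP = −662600/(10.3 + P)² = -2925.35. At P = 4.75, q = 44026.6.
Ed = (dq/dP)·(P/q) = (-2925.35) × (4.75/44026.6) = -0.3156…

-0.32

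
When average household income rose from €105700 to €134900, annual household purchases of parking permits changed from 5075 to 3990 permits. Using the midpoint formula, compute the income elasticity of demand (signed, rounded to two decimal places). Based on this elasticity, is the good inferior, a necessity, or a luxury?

%ΔQ = (3990 − 5075)/[( 5075 + 3990)/2] = -1085/4532.5 = -0.239382…
%ΔIncome = (134900 − 105700)/[( 105700 + 134900)/2] = 29200/120300 = 0.242726…
E_income = (-1085/4532.5) / (29200/120300) = -0.9862…
E_income < 0 ⇒ inferior good.

-0.99; inferior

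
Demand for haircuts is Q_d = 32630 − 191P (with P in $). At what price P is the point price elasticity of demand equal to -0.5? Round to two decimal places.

Ed = −191P/(32630 − 191P). Set this equal to -0.5:
191P = 0.5·(32630 − 191P) ⇒ 191P(1 + 0.5) = 0.5·32630
P = 0.5·32630 / (191·1.5) = 56.9458…

56.95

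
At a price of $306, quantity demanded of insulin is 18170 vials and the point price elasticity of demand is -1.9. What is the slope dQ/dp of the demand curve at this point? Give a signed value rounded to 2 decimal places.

Ed = (dQ/dp)·(p/Q) ⇒ dQ/dp = Ed·Q/p = (-1.9)·18170/306 = -112.8202…

-112.82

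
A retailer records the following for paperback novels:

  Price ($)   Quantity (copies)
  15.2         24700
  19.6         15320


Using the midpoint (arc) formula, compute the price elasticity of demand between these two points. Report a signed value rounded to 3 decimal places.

%ΔQ = (15320 − 24700) / [(24700 + 15320)/2] = -9380/20010 = -0.468765…
%ΔP = (19.6 − 15.2) / [(15.2 + 19.6)/2] = 4.4/17.4 = 0.252873…
Arc Ed = %ΔQ / %ΔP = (-9380/20010) / (4.4/17.4) = -1.85375…

-1.854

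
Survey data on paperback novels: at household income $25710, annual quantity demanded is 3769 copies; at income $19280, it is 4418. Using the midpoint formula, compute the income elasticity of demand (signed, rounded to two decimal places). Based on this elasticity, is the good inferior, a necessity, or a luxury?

%ΔQ = (4418 − 3769)/[( 3769 + 4418)/2] = 649/4093.5 = 0.158544…
%ΔIncome = (19280 − 25710)/[( 25710 + 19280)/2] = -6430/22495 = -0.285841…
E_income = (649/4093.5) / (-6430/22495) = -0.5546…
E_income < 0 ⇒ inferior good.

-0.55; inferior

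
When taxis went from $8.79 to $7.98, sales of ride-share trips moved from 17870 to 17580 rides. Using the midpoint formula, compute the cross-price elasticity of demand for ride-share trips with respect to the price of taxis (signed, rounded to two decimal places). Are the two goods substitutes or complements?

0.17; substitutes

%ΔQ_{ride-share trips} = (17580 − 17870)/avg = -290/17725 = -0.016361…
%ΔP_{taxis} = (7.98 − 8.79)/avg = -0.81/8.385 = -0.096601…
E_cross = (-290/17725) / (-0.81/8.385) = 0.1693…
E_cross > 0 ⇒ the goods are substitutes.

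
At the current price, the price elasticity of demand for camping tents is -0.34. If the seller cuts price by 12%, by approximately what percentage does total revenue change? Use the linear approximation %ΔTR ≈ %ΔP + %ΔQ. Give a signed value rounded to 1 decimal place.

%ΔQ ≈ Ed × %ΔP = (-0.34) × (-12%) = +4.0800%
%ΔTR ≈ %ΔP + %ΔQ = (-12%) + (+4.0800%) = -7.9200%

-7.9%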